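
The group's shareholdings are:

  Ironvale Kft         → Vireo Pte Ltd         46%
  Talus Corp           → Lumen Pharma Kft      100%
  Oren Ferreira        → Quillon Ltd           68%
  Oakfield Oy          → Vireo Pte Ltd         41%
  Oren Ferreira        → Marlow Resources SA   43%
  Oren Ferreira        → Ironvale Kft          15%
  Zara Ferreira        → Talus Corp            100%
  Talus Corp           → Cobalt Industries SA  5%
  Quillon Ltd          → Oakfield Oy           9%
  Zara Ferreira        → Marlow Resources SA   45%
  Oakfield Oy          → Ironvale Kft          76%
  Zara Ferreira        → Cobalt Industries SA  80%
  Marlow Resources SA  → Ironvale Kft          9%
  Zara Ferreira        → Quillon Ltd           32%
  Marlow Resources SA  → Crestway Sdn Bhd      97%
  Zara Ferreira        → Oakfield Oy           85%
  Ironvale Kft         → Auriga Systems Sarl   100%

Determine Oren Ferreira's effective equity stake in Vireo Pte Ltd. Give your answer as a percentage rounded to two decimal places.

Oren reaches Vireo along 4 paths.
Via Quillon → Oakfield → Ironvale: 68% × 9% × 76% × 46% = 2.139552%.
Via Ironvale: 15% × 46% = 6.9%.
Via Marlow → Ironvale: 43% × 9% × 46% = 1.7802%.
Via Quillon → Oakfield: 68% × 9% × 41% = 2.5092%.
Total: 2.139552% + 6.9% + 1.7802% + 2.5092% = 13.328952%.
Rounded: 13.33%.

13.33%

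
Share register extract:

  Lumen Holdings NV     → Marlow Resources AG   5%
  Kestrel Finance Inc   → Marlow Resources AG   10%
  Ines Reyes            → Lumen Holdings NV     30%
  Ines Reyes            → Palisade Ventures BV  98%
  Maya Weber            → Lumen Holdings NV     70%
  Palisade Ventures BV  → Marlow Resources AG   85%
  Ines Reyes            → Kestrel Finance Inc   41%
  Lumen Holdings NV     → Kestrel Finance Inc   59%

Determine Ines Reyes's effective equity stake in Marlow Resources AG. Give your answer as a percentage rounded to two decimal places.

90.67%

Ines reaches Marlow along 4 paths.
Via Lumen → Kestrel: 30% × 59% × 10% = 1.77%.
Via Kestrel: 41% × 10% = 4.1%.
Via Lumen: 30% × 5% = 1.5%.
Via Palisade: 98% × 85% = 83.3%.
Total: 1.77% + 4.1% + 1.5% + 83.3% = 90.67%.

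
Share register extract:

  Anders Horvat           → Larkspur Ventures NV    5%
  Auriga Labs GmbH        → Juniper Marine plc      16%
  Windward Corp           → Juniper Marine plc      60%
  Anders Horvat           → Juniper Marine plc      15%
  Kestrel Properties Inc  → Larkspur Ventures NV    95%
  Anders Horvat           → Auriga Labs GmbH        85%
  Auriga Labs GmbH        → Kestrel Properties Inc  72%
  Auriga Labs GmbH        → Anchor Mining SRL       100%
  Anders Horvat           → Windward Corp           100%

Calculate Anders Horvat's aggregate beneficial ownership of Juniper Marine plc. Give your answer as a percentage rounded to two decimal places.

Anders reaches Juniper along 3 paths.
Via Auriga: 85% × 16% = 13.6%.
Direct stake: 15% = 15%.
Via Windward: 100% × 60% = 60%.
Total: 13.6% + 15% + 60% = 88.6%.
Rounded: 88.60%.

88.60%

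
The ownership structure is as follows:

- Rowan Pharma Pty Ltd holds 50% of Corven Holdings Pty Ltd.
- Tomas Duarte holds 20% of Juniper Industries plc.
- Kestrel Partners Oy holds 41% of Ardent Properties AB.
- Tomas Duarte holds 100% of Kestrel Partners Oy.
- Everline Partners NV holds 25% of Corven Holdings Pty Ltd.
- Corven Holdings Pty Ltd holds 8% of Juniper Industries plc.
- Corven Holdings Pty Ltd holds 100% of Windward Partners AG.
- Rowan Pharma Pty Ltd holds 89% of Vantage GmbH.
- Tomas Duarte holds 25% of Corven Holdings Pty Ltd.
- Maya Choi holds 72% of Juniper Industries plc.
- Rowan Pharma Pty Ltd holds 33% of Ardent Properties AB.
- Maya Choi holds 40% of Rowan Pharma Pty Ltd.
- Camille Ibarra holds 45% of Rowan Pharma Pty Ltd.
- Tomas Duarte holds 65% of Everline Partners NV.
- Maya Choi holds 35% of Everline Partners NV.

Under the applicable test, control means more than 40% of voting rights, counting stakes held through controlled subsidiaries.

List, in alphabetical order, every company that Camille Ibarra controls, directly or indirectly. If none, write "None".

Corven Holdings Pty Ltd, Rowan Pharma Pty Ltd, Vantage GmbH, Windward Partners AG

Camille holds 45% of Rowan, so Camille controls Rowan.
Rowan holds 50% of Corven, so Camille controls Corven.
Corven holds 100% of Windward, so Camille controls Windward.
Rowan holds 89% of Vantage, so Camille controls Vantage.
No other company's threshold is met.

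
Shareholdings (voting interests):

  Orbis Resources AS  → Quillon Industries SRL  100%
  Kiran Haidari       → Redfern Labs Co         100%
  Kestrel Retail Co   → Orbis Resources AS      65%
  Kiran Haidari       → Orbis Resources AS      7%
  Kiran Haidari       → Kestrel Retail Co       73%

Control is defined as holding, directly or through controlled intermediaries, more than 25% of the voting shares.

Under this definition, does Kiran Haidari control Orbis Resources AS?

Kiran holds 73% of Kestrel, so Kiran controls Kestrel.
Kiran and Kestrel together hold 7% + 65% = 72% of Orbis, so Kiran controls Orbis.

Yes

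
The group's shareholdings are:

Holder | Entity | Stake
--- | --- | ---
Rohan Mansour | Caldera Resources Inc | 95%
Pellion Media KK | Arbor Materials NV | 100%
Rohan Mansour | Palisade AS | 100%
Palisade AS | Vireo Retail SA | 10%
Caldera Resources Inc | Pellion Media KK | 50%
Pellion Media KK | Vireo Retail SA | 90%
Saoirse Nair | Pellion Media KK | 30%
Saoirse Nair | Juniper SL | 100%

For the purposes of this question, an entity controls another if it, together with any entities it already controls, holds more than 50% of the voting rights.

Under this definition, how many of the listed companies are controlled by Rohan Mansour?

Rohan holds 95% of Caldera, so Rohan controls Caldera.
Rohan holds 100% of Palisade, so Rohan controls Palisade.
No other company's threshold is met.
Rohan controls 2 companies.

2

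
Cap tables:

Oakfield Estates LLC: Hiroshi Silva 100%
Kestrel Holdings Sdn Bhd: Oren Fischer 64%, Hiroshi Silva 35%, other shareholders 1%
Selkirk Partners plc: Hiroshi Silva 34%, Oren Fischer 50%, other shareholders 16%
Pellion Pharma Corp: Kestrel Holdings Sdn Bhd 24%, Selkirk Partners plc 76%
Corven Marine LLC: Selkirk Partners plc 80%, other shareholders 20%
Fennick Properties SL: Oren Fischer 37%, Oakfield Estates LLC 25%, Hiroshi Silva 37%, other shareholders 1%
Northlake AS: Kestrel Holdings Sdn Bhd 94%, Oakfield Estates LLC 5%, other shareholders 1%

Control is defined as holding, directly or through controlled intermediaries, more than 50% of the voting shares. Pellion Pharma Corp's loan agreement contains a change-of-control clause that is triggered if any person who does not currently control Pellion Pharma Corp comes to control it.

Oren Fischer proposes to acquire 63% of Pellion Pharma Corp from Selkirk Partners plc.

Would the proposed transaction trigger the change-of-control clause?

The purchase adds only to Oren's holdings (Selkirk's stake shrinks), so Oren is the only person who could newly come to control Pellion.
Oren holds 64% of Kestrel, so Oren controls Kestrel.
Kestrel holds 94% of Northlake, so Oren controls Northlake.
In Pellion, Oren's side holds only 24%, not > 50%.
So before the transaction, Oren does not control Pellion.
After the purchase, Oren holds 63% of Pellion directly, and Selkirk's stake falls to 13%.
Kestrel and Oren together hold 24% + 63% = 87% of Pellion, so Oren controls Pellion.
Oren did not control Pellion before and does after, so the clause is triggered.

Yes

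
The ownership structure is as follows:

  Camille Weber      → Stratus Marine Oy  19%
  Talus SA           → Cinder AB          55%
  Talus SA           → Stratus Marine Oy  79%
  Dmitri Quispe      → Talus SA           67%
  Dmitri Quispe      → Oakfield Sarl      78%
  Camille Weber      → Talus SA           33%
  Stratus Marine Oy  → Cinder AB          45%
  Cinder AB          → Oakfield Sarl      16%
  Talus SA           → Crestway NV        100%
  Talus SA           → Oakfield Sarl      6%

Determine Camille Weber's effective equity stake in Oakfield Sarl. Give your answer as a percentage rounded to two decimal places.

8.13%

Camille reaches Oakfield along 4 paths.
Via Talus: 33% × 6% = 1.98%.
Via Talus → Stratus → Cinder: 33% × 79% × 45% × 16% = 1.87704%.
Via Stratus → Cinder: 19% × 45% × 16% = 1.368%.
Via Talus → Cinder: 33% × 55% × 16% = 2.904%.
Total: 1.98% + 1.87704% + 1.368% + 2.904% = 8.12904%.
Rounded: 8.13%.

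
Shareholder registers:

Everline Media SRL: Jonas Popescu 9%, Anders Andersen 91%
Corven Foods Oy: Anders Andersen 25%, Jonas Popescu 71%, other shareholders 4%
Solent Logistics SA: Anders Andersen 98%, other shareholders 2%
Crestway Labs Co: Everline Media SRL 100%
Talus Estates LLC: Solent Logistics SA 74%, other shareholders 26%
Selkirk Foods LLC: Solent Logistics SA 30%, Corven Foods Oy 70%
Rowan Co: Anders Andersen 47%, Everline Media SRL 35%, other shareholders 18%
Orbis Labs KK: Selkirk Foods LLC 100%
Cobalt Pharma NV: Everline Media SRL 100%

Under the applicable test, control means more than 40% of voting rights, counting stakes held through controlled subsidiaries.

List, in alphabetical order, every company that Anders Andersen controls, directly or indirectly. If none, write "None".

Cobalt Pharma NV, Crestway Labs Co, Everline Media SRL, Rowan Co, Solent Logistics SA, Talus Estates LLC

Anders holds 91% of Everline, so Anders controls Everline.
Anders holds 98% of Solent, so Anders controls Solent.
Everline holds 100% of Crestway, so Anders controls Crestway.
Solent holds 74% of Talus, so Anders controls Talus.
Anders and Everline together hold 47% + 35% = 82% of Rowan, so Anders controls Rowan.
Everline holds 100% of Cobalt, so Anders controls Cobalt.
No other company's threshold is met.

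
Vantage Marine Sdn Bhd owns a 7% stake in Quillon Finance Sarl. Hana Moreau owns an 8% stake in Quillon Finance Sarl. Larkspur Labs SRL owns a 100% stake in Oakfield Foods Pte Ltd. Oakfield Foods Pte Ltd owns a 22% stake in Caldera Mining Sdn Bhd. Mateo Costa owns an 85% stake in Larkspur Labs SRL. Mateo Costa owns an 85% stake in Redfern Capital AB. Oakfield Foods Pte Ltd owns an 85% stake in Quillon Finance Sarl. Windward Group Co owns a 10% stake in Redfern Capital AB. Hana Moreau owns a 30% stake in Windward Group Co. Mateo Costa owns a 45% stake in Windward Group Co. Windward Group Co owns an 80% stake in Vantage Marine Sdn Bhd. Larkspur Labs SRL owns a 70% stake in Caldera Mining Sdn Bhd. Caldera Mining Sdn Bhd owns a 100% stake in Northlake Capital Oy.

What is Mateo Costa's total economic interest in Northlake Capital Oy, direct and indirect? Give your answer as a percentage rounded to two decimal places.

78.20%

Mateo reaches Northlake along 2 paths.
Via Larkspur → Caldera: 85% × 70% × 100% = 59.5%.
Via Larkspur → Oakfield → Caldera: 85% × 100% × 22% × 100% = 18.7%.
Total: 59.5% + 18.7% = 78.2%.
Rounded: 78.20%.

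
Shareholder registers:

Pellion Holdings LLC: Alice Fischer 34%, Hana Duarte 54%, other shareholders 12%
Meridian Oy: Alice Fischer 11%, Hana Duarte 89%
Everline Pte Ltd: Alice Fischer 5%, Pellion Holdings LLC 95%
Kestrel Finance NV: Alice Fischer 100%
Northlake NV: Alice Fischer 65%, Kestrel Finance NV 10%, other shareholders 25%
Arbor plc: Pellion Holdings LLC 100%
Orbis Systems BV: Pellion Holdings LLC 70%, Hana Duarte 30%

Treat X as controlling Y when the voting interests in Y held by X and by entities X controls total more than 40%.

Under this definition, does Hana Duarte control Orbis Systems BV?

Hana holds 54% of Pellion, so Hana controls Pellion.
Pellion and Hana together hold 70% + 30% = 100% of Orbis, so Hana controls Orbis.

Yes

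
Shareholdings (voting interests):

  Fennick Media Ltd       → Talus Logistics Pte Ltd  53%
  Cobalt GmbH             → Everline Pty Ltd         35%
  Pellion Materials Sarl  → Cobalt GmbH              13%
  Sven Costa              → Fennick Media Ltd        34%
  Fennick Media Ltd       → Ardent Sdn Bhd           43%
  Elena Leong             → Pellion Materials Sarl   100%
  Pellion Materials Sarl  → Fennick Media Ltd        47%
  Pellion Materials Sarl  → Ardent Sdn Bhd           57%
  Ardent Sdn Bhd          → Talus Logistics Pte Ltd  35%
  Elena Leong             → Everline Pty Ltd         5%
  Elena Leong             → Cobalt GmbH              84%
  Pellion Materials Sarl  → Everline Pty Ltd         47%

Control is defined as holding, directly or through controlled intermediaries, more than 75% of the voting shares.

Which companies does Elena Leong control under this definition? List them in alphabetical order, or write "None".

Elena holds 100% of Pellion, so Elena controls Pellion.
Elena and Pellion together hold 84% + 13% = 97% of Cobalt, so Elena controls Cobalt.
Elena and Pellion and Cobalt together hold 5% + 47% + 35% = 87% of Everline, so Elena controls Everline.
No other company's threshold is met.

Cobalt GmbH, Everline Pty Ltd, Pellion Materials Sarl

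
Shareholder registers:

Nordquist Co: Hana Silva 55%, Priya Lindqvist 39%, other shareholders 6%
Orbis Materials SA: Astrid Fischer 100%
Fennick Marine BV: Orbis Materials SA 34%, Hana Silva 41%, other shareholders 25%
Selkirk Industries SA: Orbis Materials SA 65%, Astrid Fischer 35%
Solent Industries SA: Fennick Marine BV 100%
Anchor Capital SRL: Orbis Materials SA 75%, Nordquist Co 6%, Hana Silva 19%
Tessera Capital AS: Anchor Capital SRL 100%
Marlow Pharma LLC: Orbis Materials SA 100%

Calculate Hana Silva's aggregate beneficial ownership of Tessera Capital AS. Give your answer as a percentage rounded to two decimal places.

Hana reaches Tessera along 2 paths.
Via Nordquist → Anchor: 55% × 6% × 100% = 3.3%.
Via Anchor: 19% × 100% = 19%.
Total: 3.3% + 19% = 22.3%.
Rounded: 22.30%.

22.30%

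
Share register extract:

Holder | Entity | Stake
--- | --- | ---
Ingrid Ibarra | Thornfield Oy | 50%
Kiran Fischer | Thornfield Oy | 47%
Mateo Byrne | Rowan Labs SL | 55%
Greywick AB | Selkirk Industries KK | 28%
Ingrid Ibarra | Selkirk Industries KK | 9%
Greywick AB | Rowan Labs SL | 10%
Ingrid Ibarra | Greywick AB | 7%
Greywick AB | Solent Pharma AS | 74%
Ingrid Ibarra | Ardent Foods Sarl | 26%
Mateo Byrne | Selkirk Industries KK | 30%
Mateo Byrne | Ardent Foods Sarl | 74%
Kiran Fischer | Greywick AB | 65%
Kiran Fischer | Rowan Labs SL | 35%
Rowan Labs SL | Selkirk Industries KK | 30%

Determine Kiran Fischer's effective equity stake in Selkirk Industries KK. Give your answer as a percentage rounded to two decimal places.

Kiran reaches Selkirk along 3 paths.
Via Greywick → Rowan: 65% × 10% × 30% = 1.95%.
Via Rowan: 35% × 30% = 10.5%.
Via Greywick: 65% × 28% = 18.2%.
Total: 1.95% + 10.5% + 18.2% = 30.65%.

30.65%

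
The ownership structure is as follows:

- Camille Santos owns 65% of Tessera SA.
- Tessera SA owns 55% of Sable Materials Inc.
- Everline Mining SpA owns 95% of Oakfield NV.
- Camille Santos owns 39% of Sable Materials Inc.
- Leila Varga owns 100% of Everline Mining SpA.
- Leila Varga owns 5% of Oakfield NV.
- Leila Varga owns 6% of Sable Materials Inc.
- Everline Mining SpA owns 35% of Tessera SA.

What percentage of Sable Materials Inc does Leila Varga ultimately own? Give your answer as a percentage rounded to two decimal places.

25.25%

Leila reaches Sable along 2 paths.
Direct stake: 6% = 6%.
Via Everline → Tessera: 100% × 35% × 55% = 19.25%.
Total: 6% + 19.25% = 25.25%.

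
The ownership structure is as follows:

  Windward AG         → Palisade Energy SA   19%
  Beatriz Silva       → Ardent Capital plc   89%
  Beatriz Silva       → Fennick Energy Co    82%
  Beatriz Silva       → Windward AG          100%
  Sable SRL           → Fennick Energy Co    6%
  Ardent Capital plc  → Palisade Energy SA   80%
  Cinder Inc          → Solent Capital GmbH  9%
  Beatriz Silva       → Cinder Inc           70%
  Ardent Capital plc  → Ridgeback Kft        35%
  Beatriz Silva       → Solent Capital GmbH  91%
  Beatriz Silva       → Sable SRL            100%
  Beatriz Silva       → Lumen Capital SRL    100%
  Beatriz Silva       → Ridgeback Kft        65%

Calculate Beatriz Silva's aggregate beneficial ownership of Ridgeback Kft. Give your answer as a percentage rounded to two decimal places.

96.15%

Beatriz reaches Ridgeback along 2 paths.
Via Ardent: 89% × 35% = 31.15%.
Direct stake: 65% = 65%.
Total: 31.15% + 65% = 96.15%.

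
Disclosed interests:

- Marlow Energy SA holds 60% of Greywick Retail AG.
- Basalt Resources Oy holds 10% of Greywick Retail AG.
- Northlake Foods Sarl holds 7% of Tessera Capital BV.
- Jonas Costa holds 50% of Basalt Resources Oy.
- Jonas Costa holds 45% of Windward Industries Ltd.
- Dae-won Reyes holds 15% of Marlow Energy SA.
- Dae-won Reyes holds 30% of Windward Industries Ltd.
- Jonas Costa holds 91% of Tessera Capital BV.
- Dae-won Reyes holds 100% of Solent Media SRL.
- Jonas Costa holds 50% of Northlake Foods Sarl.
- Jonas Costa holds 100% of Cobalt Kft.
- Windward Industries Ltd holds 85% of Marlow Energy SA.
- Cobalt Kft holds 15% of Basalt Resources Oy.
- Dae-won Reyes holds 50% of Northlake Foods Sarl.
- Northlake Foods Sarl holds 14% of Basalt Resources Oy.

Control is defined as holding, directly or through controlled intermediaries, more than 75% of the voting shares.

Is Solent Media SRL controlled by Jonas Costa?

No

Jonas holds 100% of Cobalt, so Jonas controls Cobalt.
Jonas holds 91% of Tessera, so Jonas controls Tessera.
Neither Jonas nor any entity Jonas controls holds any voting interest in Solent.
So Jonas does not control Solent.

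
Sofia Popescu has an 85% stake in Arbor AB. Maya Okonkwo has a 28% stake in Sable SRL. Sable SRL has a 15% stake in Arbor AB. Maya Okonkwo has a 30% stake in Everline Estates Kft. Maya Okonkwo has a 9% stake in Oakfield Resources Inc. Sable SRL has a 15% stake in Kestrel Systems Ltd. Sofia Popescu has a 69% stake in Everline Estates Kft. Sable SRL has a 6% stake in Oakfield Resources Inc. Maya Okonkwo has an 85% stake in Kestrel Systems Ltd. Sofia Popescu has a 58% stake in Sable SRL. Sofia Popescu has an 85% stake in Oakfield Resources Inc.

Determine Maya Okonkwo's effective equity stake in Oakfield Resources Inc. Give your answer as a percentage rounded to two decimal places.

Maya reaches Oakfield along 2 paths.
Via Sable: 28% × 6% = 1.68%.
Direct stake: 9% = 9%.
Total: 1.68% + 9% = 10.68%.

10.68%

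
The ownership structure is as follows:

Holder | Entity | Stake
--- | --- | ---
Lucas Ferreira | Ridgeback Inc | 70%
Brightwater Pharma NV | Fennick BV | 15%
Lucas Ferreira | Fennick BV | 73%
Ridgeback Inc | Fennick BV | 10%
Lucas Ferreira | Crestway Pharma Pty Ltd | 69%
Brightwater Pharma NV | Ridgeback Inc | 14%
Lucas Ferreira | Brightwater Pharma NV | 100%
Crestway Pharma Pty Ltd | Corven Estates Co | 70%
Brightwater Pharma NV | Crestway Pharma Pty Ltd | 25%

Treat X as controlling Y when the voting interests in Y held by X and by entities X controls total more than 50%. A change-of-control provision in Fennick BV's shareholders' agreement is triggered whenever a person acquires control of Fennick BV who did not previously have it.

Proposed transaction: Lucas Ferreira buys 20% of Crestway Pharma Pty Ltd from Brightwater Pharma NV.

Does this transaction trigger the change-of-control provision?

The purchase adds only to Lucas's holdings (Brightwater's stake shrinks), so Lucas is the only person who could newly come to control Fennick.
Lucas holds 100% of Brightwater, so Lucas controls Brightwater.
Brightwater and Lucas together hold 14% + 70% = 84% of Ridgeback, so Lucas controls Ridgeback.
Brightwater and Ridgeback and Lucas together hold 15% + 10% + 73% = 98% of Fennick, so Lucas controls Fennick.
So Lucas already controls Fennick before the transaction.
After the purchase, Lucas's direct stake in Crestway rises to 69% + 20% = 89%, and Brightwater's stake falls to 5%.
Lucas controlled Fennick already, so this is not a new person acquiring control; every other person's position is unchanged or reduced.
No new person acquires control, so the clause is not triggered.

No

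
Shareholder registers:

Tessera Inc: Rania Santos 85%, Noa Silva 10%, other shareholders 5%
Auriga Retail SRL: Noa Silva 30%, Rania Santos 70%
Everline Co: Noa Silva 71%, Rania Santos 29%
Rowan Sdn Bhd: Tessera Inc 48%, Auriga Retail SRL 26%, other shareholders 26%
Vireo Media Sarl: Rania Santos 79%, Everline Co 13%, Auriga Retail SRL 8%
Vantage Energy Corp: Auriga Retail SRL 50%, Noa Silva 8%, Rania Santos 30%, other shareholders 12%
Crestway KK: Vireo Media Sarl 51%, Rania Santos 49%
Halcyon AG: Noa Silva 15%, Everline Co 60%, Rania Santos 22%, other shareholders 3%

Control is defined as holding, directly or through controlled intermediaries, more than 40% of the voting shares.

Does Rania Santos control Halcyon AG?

No

Rania holds 85% of Tessera, so Rania controls Tessera.
Rania holds 70% of Auriga, so Rania controls Auriga.
Tessera and Auriga together hold 48% + 26% = 74% of Rowan, so Rania controls Rowan.
Rania and Auriga together hold 79% + 8% = 87% of Vireo, so Rania controls Vireo.
Auriga and Rania together hold 50% + 30% = 80% of Vantage, so Rania controls Vantage.
Vireo and Rania together hold 51% + 49% = 100% of Crestway, so Rania controls Crestway.
In Halcyon, Rania's side holds only 22%, not > 40%.
So Rania does not control Halcyon.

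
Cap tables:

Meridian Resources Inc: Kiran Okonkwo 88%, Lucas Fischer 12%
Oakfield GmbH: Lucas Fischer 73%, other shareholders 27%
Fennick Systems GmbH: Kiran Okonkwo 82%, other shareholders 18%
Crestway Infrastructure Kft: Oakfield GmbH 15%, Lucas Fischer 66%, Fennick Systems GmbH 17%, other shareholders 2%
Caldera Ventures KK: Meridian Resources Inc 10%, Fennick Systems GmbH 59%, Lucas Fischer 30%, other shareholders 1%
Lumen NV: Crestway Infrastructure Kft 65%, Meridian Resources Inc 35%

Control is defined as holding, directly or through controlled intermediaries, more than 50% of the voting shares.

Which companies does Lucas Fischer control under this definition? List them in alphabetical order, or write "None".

Crestway Infrastructure Kft, Lumen NV, Oakfield GmbH

Lucas holds 73% of Oakfield, so Lucas controls Oakfield.
Oakfield and Lucas together hold 15% + 66% = 81% of Crestway, so Lucas controls Crestway.
Crestway holds 65% of Lumen, so Lucas controls Lumen.
No other company's threshold is met.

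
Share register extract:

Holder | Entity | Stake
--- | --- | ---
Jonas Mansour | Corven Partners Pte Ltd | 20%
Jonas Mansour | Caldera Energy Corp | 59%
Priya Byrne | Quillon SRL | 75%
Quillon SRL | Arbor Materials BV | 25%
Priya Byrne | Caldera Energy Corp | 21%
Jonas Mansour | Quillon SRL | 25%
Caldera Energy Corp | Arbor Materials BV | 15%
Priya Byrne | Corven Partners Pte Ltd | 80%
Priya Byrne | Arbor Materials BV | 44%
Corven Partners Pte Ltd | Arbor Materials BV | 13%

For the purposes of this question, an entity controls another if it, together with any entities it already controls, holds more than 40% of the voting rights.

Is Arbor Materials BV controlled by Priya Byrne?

Priya holds 80% of Corven, so Priya controls Corven.
Priya holds 75% of Quillon, so Priya controls Quillon.
Quillon and Priya and Corven together hold 25% + 44% + 13% = 82% of Arbor, so Priya controls Arbor.

Yes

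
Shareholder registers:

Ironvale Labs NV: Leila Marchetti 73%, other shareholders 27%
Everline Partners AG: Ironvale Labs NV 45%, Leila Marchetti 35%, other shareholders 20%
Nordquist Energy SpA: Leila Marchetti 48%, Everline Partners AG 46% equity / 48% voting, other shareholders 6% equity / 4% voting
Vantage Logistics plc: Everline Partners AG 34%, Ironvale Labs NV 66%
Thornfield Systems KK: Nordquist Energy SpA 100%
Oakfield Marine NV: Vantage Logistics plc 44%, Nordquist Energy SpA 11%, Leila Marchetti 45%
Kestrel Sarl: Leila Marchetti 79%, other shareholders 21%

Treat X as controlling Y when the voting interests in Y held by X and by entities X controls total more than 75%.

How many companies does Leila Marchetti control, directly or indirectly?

1

Leila holds 79% of Kestrel, so Leila controls Kestrel.
No other company's threshold is met.
Leila controls 1 company.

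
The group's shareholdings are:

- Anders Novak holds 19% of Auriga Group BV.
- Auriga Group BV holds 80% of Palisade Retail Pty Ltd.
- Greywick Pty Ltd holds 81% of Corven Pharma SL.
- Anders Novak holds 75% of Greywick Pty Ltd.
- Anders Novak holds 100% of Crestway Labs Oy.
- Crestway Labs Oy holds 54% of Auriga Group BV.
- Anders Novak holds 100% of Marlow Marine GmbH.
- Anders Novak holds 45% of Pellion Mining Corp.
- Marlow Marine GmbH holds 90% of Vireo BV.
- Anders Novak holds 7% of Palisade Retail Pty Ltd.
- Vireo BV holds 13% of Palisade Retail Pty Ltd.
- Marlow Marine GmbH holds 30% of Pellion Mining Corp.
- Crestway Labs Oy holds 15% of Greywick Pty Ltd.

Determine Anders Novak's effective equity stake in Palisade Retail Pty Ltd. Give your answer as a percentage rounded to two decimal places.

77.10%

Anders reaches Palisade along 4 paths.
Direct stake: 7% = 7%.
Via Crestway → Auriga: 100% × 54% × 80% = 43.2%.
Via Auriga: 19% × 80% = 15.2%.
Via Marlow → Vireo: 100% × 90% × 13% = 11.7%.
Total: 7% + 43.2% + 15.2% + 11.7% = 77.1%.
Rounded: 77.10%.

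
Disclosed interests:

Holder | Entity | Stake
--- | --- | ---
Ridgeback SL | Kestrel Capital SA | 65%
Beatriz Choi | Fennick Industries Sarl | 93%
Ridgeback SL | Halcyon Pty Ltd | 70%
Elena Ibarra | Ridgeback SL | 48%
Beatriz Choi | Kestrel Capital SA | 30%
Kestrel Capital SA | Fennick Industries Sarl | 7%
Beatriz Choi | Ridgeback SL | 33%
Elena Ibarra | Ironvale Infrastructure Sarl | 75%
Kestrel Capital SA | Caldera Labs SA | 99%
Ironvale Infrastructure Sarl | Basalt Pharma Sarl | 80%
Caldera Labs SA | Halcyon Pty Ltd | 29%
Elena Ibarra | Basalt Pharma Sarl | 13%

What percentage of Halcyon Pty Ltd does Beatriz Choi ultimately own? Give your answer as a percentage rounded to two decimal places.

Beatriz reaches Halcyon along 3 paths.
Via Ridgeback → Kestrel → Caldera: 33% × 65% × 99% × 29% = 6.158295%.
Via Kestrel → Caldera: 30% × 99% × 29% = 8.613%.
Via Ridgeback: 33% × 70% = 23.1%.
Total: 6.158295% + 8.613% + 23.1% = 37.871295%.
Rounded: 37.87%.

37.87%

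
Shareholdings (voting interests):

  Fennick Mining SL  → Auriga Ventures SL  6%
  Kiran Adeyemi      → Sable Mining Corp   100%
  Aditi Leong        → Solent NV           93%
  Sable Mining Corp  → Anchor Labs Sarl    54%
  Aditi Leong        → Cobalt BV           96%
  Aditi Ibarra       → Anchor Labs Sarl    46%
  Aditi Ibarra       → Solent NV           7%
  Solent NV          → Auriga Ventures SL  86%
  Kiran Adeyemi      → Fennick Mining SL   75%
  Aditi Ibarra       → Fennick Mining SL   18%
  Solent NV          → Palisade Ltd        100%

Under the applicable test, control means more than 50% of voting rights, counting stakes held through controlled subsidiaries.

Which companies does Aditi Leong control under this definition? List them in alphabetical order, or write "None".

Aditi Leong holds 93% of Solent, so Aditi Leong controls Solent.
Aditi Leong holds 96% of Cobalt, so Aditi Leong controls Cobalt.
Solent holds 100% of Palisade, so Aditi Leong controls Palisade.
Solent holds 86% of Auriga, so Aditi Leong controls Auriga.
No other company's threshold is met.

Auriga Ventures SL, Cobalt BV, Palisade Ltd, Solent NV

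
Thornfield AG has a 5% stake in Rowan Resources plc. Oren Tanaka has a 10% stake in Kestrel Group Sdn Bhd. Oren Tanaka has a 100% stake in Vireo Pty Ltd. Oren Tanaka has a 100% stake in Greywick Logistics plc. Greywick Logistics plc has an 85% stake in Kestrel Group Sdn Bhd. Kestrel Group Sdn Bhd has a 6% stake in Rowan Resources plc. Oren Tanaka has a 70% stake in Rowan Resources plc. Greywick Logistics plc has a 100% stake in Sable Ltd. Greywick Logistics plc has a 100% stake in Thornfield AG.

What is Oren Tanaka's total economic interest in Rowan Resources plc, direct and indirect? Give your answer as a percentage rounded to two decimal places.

Oren reaches Rowan along 4 paths.
Direct stake: 70% = 70%.
Via Kestrel: 10% × 6% = 0.6%.
Via Greywick → Kestrel: 100% × 85% × 6% = 5.1%.
Via Greywick → Thornfield: 100% × 100% × 5% = 5%.
Total: 70% + 0.6% + 5.1% + 5% = 80.7%.
Rounded: 80.70%.

80.70%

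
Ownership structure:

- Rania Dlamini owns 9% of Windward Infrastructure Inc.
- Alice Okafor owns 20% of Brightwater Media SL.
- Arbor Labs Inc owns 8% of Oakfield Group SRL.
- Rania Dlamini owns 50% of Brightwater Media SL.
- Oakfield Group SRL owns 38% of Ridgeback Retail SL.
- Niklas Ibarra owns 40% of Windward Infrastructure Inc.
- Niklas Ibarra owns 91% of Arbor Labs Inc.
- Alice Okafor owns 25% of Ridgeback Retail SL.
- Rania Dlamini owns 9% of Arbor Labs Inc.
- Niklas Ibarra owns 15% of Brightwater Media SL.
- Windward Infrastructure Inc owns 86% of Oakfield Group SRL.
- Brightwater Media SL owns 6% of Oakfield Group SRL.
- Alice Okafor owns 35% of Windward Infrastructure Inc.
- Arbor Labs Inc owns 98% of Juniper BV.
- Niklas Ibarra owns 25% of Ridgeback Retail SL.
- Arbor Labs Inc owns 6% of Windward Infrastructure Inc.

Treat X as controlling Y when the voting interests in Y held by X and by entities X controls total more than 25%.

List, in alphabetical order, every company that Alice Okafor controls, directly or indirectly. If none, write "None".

Oakfield Group SRL, Ridgeback Retail SL, Windward Infrastructure Inc

Alice holds 35% of Windward, so Alice controls Windward.
Windward holds 86% of Oakfield, so Alice controls Oakfield.
Alice and Oakfield together hold 25% + 38% = 63% of Ridgeback, so Alice controls Ridgeback.
No other company's threshold is met.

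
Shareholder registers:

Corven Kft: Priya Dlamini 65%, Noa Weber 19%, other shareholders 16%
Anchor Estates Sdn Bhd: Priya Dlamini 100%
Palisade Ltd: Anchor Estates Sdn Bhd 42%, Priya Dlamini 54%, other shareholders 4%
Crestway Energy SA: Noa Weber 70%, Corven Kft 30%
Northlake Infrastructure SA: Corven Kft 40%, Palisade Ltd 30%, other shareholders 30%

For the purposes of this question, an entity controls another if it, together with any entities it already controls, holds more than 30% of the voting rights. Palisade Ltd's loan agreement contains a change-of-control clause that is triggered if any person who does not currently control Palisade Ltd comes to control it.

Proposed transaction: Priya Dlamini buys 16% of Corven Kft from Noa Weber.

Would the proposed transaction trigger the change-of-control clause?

No

The purchase adds only to Priya's holdings (Noa's stake shrinks), so Priya is the only person who could newly come to control Palisade.
Priya holds 100% of Anchor, so Priya controls Anchor.
Anchor and Priya together hold 42% + 54% = 96% of Palisade, so Priya controls Palisade.
So Priya already controls Palisade before the transaction.
After the purchase, Priya's direct stake in Corven rises to 65% + 16% = 81%, and Noa's stake falls to 3%.
Priya controlled Palisade already, so this is not a new person acquiring control; every other person's position is unchanged or reduced.
No new person acquires control, so the clause is not triggered.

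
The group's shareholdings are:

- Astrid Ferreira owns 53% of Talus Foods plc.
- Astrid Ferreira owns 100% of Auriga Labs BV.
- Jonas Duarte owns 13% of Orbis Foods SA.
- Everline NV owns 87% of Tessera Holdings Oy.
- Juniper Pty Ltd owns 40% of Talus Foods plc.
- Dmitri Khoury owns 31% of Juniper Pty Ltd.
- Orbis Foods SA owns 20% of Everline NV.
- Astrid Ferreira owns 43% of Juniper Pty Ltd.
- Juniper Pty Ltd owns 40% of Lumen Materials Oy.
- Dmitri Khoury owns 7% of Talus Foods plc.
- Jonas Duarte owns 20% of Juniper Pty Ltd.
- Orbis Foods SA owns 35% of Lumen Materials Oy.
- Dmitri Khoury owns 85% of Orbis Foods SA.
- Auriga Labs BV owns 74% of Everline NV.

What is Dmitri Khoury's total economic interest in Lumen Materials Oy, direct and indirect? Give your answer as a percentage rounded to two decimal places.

Dmitri reaches Lumen along 2 paths.
Via Orbis: 85% × 35% = 29.75%.
Via Juniper: 31% × 40% = 12.4%.
Total: 29.75% + 12.4% = 42.15%.

42.15%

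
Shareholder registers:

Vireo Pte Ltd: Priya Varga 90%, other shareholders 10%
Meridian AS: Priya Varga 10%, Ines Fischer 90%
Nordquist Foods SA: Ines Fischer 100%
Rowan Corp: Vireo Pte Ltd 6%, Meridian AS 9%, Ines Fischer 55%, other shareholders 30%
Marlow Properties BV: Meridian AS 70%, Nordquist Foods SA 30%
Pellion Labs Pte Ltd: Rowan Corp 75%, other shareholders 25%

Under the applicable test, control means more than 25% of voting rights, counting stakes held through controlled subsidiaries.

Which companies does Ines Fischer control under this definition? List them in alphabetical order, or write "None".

Ines holds 90% of Meridian, so Ines controls Meridian.
Ines holds 100% of Nordquist, so Ines controls Nordquist.
Meridian and Ines together hold 9% + 55% = 64% of Rowan, so Ines controls Rowan.
Meridian and Nordquist together hold 70% + 30% = 100% of Marlow, so Ines controls Marlow.
Rowan holds 75% of Pellion, so Ines controls Pellion.
No other company's threshold is met.

Marlow Properties BV, Meridian AS, Nordquist Foods SA, Pellion Labs Pte Ltd, Rowan Corp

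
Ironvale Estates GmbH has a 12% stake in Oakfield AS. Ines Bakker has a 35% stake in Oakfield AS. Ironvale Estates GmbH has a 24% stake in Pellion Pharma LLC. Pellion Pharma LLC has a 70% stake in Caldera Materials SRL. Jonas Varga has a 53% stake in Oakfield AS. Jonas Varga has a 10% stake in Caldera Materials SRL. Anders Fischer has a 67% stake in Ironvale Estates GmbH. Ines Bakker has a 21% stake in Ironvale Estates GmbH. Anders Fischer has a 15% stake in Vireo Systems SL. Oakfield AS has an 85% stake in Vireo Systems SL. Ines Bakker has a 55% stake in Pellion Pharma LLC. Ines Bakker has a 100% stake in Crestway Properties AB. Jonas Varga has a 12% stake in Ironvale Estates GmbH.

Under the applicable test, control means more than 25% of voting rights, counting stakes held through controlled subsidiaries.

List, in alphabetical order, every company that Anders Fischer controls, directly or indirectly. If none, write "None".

Anders holds 67% of Ironvale, so Anders controls Ironvale.
No other company's threshold is met.

Ironvale Estates GmbH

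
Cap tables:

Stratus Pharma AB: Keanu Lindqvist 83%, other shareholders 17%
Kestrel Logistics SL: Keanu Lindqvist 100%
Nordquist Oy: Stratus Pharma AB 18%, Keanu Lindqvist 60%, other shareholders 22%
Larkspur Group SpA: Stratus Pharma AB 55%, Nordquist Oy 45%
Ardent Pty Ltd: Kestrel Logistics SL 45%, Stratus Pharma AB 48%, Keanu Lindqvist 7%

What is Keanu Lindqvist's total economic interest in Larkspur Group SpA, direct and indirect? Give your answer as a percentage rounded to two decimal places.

79.37%

Keanu reaches Larkspur along 3 paths.
Via Stratus: 83% × 55% = 45.65%.
Via Stratus → Nordquist: 83% × 18% × 45% = 6.723%.
Via Nordquist: 60% × 45% = 27%.
Total: 45.65% + 6.723% + 27% = 79.373%.
Rounded: 79.37%.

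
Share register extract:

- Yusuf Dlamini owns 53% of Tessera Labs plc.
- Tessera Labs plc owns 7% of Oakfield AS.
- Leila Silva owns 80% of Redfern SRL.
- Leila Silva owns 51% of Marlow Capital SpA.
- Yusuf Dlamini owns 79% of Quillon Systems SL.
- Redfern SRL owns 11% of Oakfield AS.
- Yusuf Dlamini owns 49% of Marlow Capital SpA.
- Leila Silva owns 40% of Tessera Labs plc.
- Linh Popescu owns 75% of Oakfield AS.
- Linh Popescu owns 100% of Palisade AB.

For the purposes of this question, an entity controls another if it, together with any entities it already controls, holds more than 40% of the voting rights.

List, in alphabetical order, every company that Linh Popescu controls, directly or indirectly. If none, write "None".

Oakfield AS, Palisade AB

Linh holds 75% of Oakfield, so Linh controls Oakfield.
Linh holds 100% of Palisade, so Linh controls Palisade.
No other company's threshold is met.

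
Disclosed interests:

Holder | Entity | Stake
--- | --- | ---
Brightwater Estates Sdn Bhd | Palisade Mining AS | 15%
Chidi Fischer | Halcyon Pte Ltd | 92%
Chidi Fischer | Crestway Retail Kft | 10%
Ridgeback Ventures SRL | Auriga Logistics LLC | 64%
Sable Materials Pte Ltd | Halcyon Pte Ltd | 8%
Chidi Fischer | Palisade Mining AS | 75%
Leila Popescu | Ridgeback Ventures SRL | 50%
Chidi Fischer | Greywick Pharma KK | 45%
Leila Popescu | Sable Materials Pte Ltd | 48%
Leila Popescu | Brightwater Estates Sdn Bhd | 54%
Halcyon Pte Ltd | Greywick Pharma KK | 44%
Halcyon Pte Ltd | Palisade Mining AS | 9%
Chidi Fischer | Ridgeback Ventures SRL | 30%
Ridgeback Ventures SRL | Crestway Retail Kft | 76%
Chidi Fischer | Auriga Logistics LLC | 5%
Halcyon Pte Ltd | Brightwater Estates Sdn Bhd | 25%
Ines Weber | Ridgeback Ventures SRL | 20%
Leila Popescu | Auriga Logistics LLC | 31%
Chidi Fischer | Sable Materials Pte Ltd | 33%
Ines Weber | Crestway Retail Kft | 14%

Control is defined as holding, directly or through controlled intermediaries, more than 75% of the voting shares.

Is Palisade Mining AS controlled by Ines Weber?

Ines's largest direct stake is 20% in Ridgeback, which does not meet the threshold, so Ines controls no company.
Neither Ines nor any entity Ines controls holds any voting interest in Palisade.
So Ines does not control Palisade.

No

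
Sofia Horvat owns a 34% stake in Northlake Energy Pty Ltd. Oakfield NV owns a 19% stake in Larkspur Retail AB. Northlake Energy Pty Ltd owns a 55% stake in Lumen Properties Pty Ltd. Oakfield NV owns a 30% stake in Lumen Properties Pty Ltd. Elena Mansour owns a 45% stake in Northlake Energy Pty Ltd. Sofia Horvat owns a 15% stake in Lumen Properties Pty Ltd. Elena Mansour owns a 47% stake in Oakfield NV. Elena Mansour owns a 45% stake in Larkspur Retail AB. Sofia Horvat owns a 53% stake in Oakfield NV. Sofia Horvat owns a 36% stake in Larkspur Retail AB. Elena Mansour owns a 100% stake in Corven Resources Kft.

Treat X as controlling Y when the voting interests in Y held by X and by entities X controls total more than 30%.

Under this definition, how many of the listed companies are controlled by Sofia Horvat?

4

Sofia holds 53% of Oakfield, so Sofia controls Oakfield.
Sofia holds 34% of Northlake, so Sofia controls Northlake.
Sofia and Oakfield together hold 36% + 19% = 55% of Larkspur, so Sofia controls Larkspur.
Sofia and Northlake and Oakfield together hold 15% + 55% + 30% = 100% of Lumen, so Sofia controls Lumen.
No other company's threshold is met.
Sofia controls 4 companies.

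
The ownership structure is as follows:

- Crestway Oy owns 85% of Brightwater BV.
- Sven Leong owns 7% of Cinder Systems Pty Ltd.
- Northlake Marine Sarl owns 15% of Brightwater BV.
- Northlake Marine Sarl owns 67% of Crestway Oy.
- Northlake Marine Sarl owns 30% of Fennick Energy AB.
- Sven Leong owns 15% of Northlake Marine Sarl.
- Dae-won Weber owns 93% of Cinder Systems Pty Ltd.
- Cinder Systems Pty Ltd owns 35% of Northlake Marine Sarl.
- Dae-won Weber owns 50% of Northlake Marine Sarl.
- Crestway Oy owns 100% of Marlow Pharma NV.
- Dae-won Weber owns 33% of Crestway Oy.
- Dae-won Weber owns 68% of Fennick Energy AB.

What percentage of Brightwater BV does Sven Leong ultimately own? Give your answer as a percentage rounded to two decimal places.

Sven reaches Brightwater along 4 paths.
Via Northlake → Crestway: 15% × 67% × 85% = 8.5425%.
Via Cinder → Northlake → Crestway: 7% × 35% × 67% × 85% = 1.395275%.
Via Northlake: 15% × 15% = 2.25%.
Via Cinder → Northlake: 7% × 35% × 15% = 0.3675%.
Total: 8.5425% + 1.395275% + 2.25% + 0.3675% = 12.555275%.
Rounded: 12.56%.

12.56%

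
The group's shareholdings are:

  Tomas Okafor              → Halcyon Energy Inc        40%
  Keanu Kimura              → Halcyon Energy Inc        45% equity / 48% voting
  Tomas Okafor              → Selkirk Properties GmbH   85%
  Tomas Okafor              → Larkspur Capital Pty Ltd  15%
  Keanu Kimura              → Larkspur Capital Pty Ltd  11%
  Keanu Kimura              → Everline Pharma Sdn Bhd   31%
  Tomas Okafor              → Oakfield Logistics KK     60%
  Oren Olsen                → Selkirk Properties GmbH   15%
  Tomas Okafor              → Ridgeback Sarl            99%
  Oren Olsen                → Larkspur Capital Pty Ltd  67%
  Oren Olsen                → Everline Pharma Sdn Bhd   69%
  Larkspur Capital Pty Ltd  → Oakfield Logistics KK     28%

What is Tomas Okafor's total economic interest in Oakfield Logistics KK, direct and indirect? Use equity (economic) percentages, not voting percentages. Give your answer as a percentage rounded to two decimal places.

Tomas reaches Oakfield along 2 paths.
Direct stake: 60% = 60%.
Via Larkspur: 15% × 28% = 4.2%.
Total: 60% + 4.2% = 64.2%.
Rounded: 64.20%.

64.20%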